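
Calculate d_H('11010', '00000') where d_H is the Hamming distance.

Differing positions: 1, 2, 4. Hamming distance = 3.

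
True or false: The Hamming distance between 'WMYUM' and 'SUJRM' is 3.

Differing positions: 1, 2, 3, 4. Hamming distance = 4, so the claim that d_H = 3 is false.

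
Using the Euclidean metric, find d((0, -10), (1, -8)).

√(Σ(x_i - y_i)²) = √((0 - 1)² + (-10 - (-8))²)
= √((-1)² + (-2)²) = √(1 + 4) = √5 ≈ 2.2361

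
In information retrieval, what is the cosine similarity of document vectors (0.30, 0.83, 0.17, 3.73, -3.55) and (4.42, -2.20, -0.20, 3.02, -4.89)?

With u = (0.30, 0.83, 0.17, 3.73, -3.55), v = (4.42, -2.20, -0.20, 3.02, -4.89):
u·v = 0.3·4.42 + 0.83·(-2.2) + 0.17·(-0.2) + 3.73·3.02 + (-3.55)·(-4.89) = 1.326 + (-1.826) + (-0.034) + 11.2646 + 17.3595 = 28.0901.
|u| = √(0.3² + 0.83² + 0.17² + 3.73² + (-3.55)²) = √(0.09 + 0.6889 + 0.0289 + 13.9129 + 12.6025) = √27.3232, |v| = √(4.42² + (-2.2)² + (-0.2)² + 3.02² + (-4.89)²) = √(19.5364 + 4.84 + 0.04 + 9.1204 + 23.9121) = √57.4489.
cos θ = (u·v)/(|u||v|) = 28.0901/(√27.3232·√57.4489) ≈ 0.709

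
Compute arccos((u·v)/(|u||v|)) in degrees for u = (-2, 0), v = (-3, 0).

With u = (-2, 0), v = (-3, 0):
u·v = (-2)·(-3) + 0·0 = 6 + 0 = 6.
|u| = √((-2)² + 0²) = √4, |v| = √((-3)² + 0²) = √9, so |u||v| = √(4·9) = √36 = 6.
cos θ = (u·v)/(|u||v|) = 6/6 = 1 (the vectors are parallel, pointing the same way)
θ = arccos(1) = 0°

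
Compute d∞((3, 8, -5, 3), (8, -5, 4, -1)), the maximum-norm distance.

max(|x_i - y_i|) = max(|3 - 8|, |8 - (-5)|, |-5 - 4|, |3 - (-1)|) = max(5, 13, 9, 4) = 13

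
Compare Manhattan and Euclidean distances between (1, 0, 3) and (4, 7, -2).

L1 = |1 - 4| + |0 - 7| + |3 - (-2)| = 3 + 7 + 5 = 15
L2 = √(3² + 7² + 5²) = √83 ≈ 9.1104
L1 ≥ L2 always (equality iff movement is along one axis); L1 > L2 here.
Ratio L1/L2 = 15/√83 ≈ 1.6465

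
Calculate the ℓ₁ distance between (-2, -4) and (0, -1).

Σ|x_i - y_i| = |-2 - 0| + |-4 - (-1)| = 2 + 3 = 5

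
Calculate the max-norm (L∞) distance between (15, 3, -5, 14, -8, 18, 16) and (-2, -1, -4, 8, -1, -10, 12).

max(|x_i - y_i|) = max(|15 - (-2)|, |3 - (-1)|, |-5 - (-4)|, |14 - 8|, |-8 - (-1)|, |18 - (-10)|, |16 - 12|) = max(17, 4, 1, 6, 7, 28, 4) = 28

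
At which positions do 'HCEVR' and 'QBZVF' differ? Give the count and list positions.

Differing positions: 1, 2, 3, 5. Hamming distance = 4.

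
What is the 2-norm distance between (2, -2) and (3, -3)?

(Σ|x_i - y_i|^2)^(1/2) = (|2 - 3|^2 + |-2 - (-3)|^2)^(1/2)
= (1^2 + 1^2)^(1/2) = (1 + 1)^(1/2) = (2)^(1/2) ≈ 1.4142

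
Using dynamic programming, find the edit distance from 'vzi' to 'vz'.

Let D[i][j] be the edit distance between the first i characters of 'vzi' and the first j characters of 'vz', with D[i][0] = i, D[0][j] = j, and D[i][j] = D[i-1][j-1] if the characters match, else 1 + min(D[i-1][j], D[i][j-1], D[i-1][j-1]). Filling the table (rows: prefixes of 'vzi', columns: prefixes of 'vz'):
     ε  v  z
  ε  0  1  2
  v  1  0  1
  z  2  1  0
  i  3  2  1
The bottom-right entry gives D[3][2] = 1, so no sequence of fewer than 1 edit works. Backtracking through the table gives one optimal edit sequence (1 edit):
  vzi → vz (del i @3)
Edit distance = 1.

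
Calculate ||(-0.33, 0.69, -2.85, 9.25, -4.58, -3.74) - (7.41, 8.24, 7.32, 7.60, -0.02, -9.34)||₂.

√(Σ(x_i - y_i)²) = √((-0.33 - 7.41)² + (0.69 - 8.24)² + (-2.85 - 7.32)² + (9.25 - 7.6)² + (-4.58 - (-0.02))² + (-3.74 - (-9.34))²)
= √((-7.74)² + (-7.55)² + (-10.17)² + 1.65² + (-4.56)² + 5.6²) = √(59.9076 + 57.0025 + 103.4289 + 2.7225 + 20.7936 + 31.36) = √275.2151 ≈ 16.5896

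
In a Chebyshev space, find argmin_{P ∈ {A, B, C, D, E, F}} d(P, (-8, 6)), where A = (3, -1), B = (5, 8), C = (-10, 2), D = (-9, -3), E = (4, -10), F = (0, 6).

Distances: d(A) = 11, d(B) = 13, d(C) = 4, d(D) = 9, d(E) = 16, d(F) = 8. Nearest: C = (-10, 2) with distance 4.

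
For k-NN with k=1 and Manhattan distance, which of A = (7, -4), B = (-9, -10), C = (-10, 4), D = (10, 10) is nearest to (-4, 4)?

Distances: d(A) = 19, d(B) = 19, d(C) = 6, d(D) = 20. Nearest: C = (-10, 4) with distance 6.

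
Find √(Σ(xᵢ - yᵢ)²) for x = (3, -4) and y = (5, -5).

√(Σ(x_i - y_i)²) = √((3 - 5)² + (-4 - (-5))²)
= √((-2)² + 1²) = √(4 + 1) = √5 ≈ 2.2361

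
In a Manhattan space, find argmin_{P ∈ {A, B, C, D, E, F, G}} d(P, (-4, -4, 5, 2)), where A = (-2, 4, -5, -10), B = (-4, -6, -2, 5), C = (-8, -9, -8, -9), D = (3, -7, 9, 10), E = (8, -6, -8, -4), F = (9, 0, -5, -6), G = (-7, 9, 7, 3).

Distances: d(A) = 32, d(B) = 12, d(C) = 33, d(D) = 22, d(E) = 33, d(F) = 35, d(G) = 19. Nearest: B = (-4, -6, -2, 5) with distance 12.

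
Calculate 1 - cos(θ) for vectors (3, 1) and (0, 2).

With u = (3, 1), v = (0, 2):
u·v = 3·0 + 1·2 = 0 + 2 = 2.
|u| = √(3² + 1²) = √10, |v| = √(0² + 2²) = √4, so |u||v| = √(10·4) = √40.
cos θ = (u·v)/(|u||v|) = 2/√40 ≈ 0.3162
Cosine distance = 1 - cos θ ≈ 1 - 0.3162 = 0.6838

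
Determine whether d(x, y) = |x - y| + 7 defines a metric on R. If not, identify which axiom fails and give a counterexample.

No. d fails identity of indiscernibles (specifically d(x,x) = 0): d(7, 7) = |7 - 7| + 7 = 0 + 7 = 7 ≠ 0.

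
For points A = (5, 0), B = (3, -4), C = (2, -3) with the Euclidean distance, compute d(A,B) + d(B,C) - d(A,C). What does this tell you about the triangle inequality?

d(A,B) = √(2² + 4²) = √20 ≈ 4.4721, d(B,C) = √(1² + 1²) = √2 ≈ 1.4142, d(A,C) = √(3² + 3²) = √18 ≈ 4.2426.
d(A,B) + d(B,C) - d(A,C) = 4.4721 + 1.4142 - 4.2426 = 5.8863 - 4.2426 = 1.6437 (to 4 decimal places). This is ≥ 0, so the triangle inequality holds for these points.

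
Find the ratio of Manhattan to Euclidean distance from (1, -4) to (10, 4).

L1 = |1 - 10| + |-4 - 4| = 9 + 8 = 17
L2 = √(9² + 8²) = √145 ≈ 12.0416
L1 ≥ L2 always (equality iff movement is along one axis); L1 > L2 here.
Ratio L1/L2 = 17/√145 ≈ 1.4118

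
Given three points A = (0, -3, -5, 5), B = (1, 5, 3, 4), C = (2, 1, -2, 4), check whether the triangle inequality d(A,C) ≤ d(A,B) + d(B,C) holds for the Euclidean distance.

d(A,B) = √(1² + 8² + 8² + 1²) = √130 ≈ 11.4018, d(B,C) = √(1² + 4² + 5² + 0²) = √42 ≈ 6.4807, d(A,C) = √(2² + 4² + 3² + 1²) = √30 ≈ 5.4772.
d(A,C) ≈ 5.4772 ≤ 11.4018 + 6.4807 = 17.8825. Triangle inequality is satisfied.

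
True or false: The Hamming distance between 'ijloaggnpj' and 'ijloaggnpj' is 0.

Differing positions: none. Hamming distance = 0, so the claim is true.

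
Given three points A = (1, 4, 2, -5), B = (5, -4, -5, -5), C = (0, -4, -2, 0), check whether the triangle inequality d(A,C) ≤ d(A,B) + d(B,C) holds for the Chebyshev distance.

d(A,B) = max(4, 8, 7, 0) = 8, d(B,C) = max(5, 0, 3, 5) = 5, d(A,C) = max(1, 8, 4, 5) = 8.
d(A,C) = 8 ≤ 8 + 5 = 13. Triangle inequality is satisfied.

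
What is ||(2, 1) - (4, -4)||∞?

max(|x_i - y_i|) = max(|2 - 4|, |1 - (-4)|) = max(2, 5) = 5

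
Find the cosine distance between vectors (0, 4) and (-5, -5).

With u = (0, 4), v = (-5, -5):
u·v = 0·(-5) + 4·(-5) = 0 + (-20) = -20.
|u| = √(0² + 4²) = √16, |v| = √((-5)² + (-5)²) = √50, so |u||v| = √(16·50) = √800.
cos θ = (u·v)/(|u||v|) = -20/√800 ≈ -0.7071
Cosine distance = 1 - cos θ ≈ 1 - (-0.7071) = 1.7071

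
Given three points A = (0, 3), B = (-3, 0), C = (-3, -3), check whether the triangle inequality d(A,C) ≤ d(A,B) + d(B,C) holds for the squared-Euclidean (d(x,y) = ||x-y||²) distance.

d(A,B) = 3² + 3² = 18, d(B,C) = 0² + 3² = 9, d(A,C) = 3² + 6² = 45.
d(A,C) = 45 > 18 + 9 = 27. Triangle inequality is VIOLATED. (Squared-Euclidean is not a metric — this is a counterexample.)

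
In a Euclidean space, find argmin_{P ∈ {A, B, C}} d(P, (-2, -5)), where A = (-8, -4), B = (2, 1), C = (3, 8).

Distances: d(A) ≈ 6.0828, d(B) ≈ 7.2111, d(C) ≈ 13.9284. Nearest: A = (-8, -4) with distance 6.0828.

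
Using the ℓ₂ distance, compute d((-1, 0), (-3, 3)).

(Σ|x_i - y_i|^2)^(1/2) = (|-1 - (-3)|^2 + |0 - 3|^2)^(1/2)
= (2^2 + 3^2)^(1/2) = (4 + 9)^(1/2) = (13)^(1/2) ≈ 3.6056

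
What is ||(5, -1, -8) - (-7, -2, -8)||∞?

max(|x_i - y_i|) = max(|5 - (-7)|, |-1 - (-2)|, |-8 - (-8)|) = max(12, 1, 0) = 12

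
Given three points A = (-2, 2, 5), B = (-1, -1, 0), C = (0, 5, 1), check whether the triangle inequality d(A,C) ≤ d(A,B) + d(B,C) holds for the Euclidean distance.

d(A,B) = √(1² + 3² + 5²) = √35 ≈ 5.9161, d(B,C) = √(1² + 6² + 1²) = √38 ≈ 6.1644, d(A,C) = √(2² + 3² + 4²) = √29 ≈ 5.3852.
d(A,C) ≈ 5.3852 ≤ 5.9161 + 6.1644 = 12.0805. Triangle inequality is satisfied.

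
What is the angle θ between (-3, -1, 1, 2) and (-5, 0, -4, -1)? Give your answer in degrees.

With u = (-3, -1, 1, 2), v = (-5, 0, -4, -1):
u·v = (-3)·(-5) + (-1)·0 + 1·(-4) + 2·(-1) = 15 + 0 + (-4) + (-2) = 9.
|u| = √((-3)² + (-1)² + 1² + 2²) = √15, |v| = √((-5)² + 0² + (-4)² + (-1)²) = √42, so |u||v| = √(15·42) = √630.
cos θ = (u·v)/(|u||v|) = 9/√630 ≈ 0.358569
θ = arccos(0.358569) ≈ 68.99°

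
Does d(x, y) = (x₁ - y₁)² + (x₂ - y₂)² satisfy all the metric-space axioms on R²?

No. The squared Euclidean distance fails the triangle inequality. Counterexample: x = (0, 0), y = (5, 3), z = (10, 6). d(x,z) = 10² + 6² = 136, but d(x,y) + d(y,z) = (5² + 3²) + (5² + 3²) = 34 + 34 = 68. Since 136 > 68, the triangle inequality is violated. (Note: √d, the ordinary Euclidean distance, IS a metric.)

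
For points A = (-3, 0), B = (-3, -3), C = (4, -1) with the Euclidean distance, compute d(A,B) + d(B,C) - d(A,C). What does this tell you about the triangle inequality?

d(A,B) = √(0² + 3²) = √9 = 3, d(B,C) = √(7² + 2²) = √53 ≈ 7.2801, d(A,C) = √(7² + 1²) = √50 ≈ 7.0711.
d(A,B) + d(B,C) - d(A,C) = 3 + 7.2801 - 7.0711 = 10.2801 - 7.0711 = 3.209 (to 4 decimal places). This is ≥ 0, so the triangle inequality holds for these points.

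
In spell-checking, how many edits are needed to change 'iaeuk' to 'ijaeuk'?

Let D[i][j] be the edit distance between the first i characters of 'iaeuk' and the first j characters of 'ijaeuk', with D[i][0] = i, D[0][j] = j, and D[i][j] = D[i-1][j-1] if the characters match, else 1 + min(D[i-1][j], D[i][j-1], D[i-1][j-1]). Filling the table (rows: prefixes of 'iaeuk', columns: prefixes of 'ijaeuk'):
     ε  i  j  a  e  u  k
  ε  0  1  2  3  4  5  6
  i  1  0  1  2  3  4  5
  a  2  1  1  1  2  3  4
  e  3  2  2  2  1  2  3
  u  4  3  3  3  2  1  2
  k  5  4  4  4  3  2  1
The bottom-right entry gives D[5][6] = 1, so no sequence of fewer than 1 edit works. Backtracking through the table gives one optimal edit sequence (1 edit):
  iaeuk → ijaeuk (ins j @2)
Edit distance = 1.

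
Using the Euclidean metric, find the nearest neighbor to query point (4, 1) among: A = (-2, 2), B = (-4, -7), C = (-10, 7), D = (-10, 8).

Distances: d(A) ≈ 6.0828, d(B) ≈ 11.3137, d(C) ≈ 15.2315, d(D) ≈ 15.6525. Nearest: A = (-2, 2) with distance 6.0828.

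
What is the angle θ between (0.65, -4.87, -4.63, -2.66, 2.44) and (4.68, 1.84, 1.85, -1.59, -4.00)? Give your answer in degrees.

With u = (0.65, -4.87, -4.63, -2.66, 2.44), v = (4.68, 1.84, 1.85, -1.59, -4.00):
u·v = 0.65·4.68 + (-4.87)·1.84 + (-4.63)·1.85 + (-2.66)·(-1.59) + 2.44·(-4) = 3.042 + (-8.9608) + (-8.5655) + 4.2294 + (-9.76) = -20.0149.
|u| = √(0.65² + (-4.87)² + (-4.63)² + (-2.66)² + 2.44²) = √(0.4225 + 23.7169 + 21.4369 + 7.0756 + 5.9536) = √58.6055, |v| = √(4.68² + 1.84² + 1.85² + (-1.59)² + (-4)²) = √(21.9024 + 3.3856 + 3.4225 + 2.5281 + 16) = √47.2386.
cos θ = (u·v)/(|u||v|) = -20.0149/(√58.6055·√47.2386) ≈ -0.380396
θ = arccos(-0.380396) ≈ 112.36°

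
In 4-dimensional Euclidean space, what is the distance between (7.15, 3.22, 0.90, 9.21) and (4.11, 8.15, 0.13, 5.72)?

√(Σ(x_i - y_i)²) = √((7.15 - 4.11)² + (3.22 - 8.15)² + (0.9 - 0.13)² + (9.21 - 5.72)²)
= √(3.04² + (-4.93)² + 0.77² + 3.49²) = √(9.2416 + 24.3049 + 0.5929 + 12.1801) = √46.3195 ≈ 6.8058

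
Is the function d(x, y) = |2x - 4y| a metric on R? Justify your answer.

No. d fails symmetry: d(8, 1) = |2·8 - 4·1| = |12| = 12, but d(1, 8) = |2·1 - 4·8| = |-30| = 30. Since 12 ≠ 30, d(x,y) ≠ d(y,x) in general.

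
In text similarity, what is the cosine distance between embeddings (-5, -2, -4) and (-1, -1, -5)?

With u = (-5, -2, -4), v = (-1, -1, -5):
u·v = (-5)·(-1) + (-2)·(-1) + (-4)·(-5) = 5 + 2 + 20 = 27.
|u| = √((-5)² + (-2)² + (-4)²) = √45, |v| = √((-1)² + (-1)² + (-5)²) = √27, so |u||v| = √(45·27) = √1215.
cos θ = (u·v)/(|u||v|) = 27/√1215 ≈ 0.7746
Cosine distance = 1 - cos θ ≈ 1 - 0.7746 = 0.2254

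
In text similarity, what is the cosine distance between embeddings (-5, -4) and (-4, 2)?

With u = (-5, -4), v = (-4, 2):
u·v = (-5)·(-4) + (-4)·2 = 20 + (-8) = 12.
|u| = √((-5)² + (-4)²) = √41, |v| = √((-4)² + 2²) = √20, so |u||v| = √(41·20) = √820.
cos θ = (u·v)/(|u||v|) = 12/√820 ≈ 0.4191
Cosine distance = 1 - cos θ ≈ 1 - 0.4191 = 0.5809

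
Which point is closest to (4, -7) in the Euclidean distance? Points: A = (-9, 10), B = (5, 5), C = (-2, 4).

Distances: d(A) ≈ 21.4009, d(B) ≈ 12.0416, d(C) ≈ 12.53. Nearest: B = (5, 5) with distance 12.0416.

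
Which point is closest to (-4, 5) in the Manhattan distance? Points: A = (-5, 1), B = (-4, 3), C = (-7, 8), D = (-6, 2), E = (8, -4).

Distances: d(A) = 5, d(B) = 2, d(C) = 6, d(D) = 5, d(E) = 21. Nearest: B = (-4, 3) with distance 2.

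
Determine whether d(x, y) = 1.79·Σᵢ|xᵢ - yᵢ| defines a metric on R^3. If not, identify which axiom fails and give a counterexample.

Yes. The L1 (Manhattan) norm induces a metric on R^3, and multiplying a metric by a positive constant 1.79 > 0 preserves all four axioms: non-negativity (1.79·||x-y|| ≥ 0), identity (1.79·||x-y|| = 0 ⟺ ||x-y|| = 0 ⟺ x = y), symmetry (||x-y|| = ||y-x||), and the triangle inequality (1.79·||x-z|| ≤ 1.79·||x-y|| + 1.79·||y-z||). So d is a metric.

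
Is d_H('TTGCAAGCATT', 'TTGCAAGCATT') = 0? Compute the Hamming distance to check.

Differing positions: none. Hamming distance = 0, so the claim is true.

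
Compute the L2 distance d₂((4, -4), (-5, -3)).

√(Σ(x_i - y_i)²) = √((4 - (-5))² + (-4 - (-3))²)
= √(9² + (-1)²) = √(81 + 1) = √82 ≈ 9.0554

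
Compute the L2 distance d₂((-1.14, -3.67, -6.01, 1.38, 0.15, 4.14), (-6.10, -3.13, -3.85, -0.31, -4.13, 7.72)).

√(Σ(x_i - y_i)²) = √((-1.14 - (-6.1))² + (-3.67 - (-3.13))² + (-6.01 - (-3.85))² + (1.38 - (-0.31))² + (0.15 - (-4.13))² + (4.14 - 7.72)²)
= √(4.96² + (-0.54)² + (-2.16)² + 1.69² + 4.28² + (-3.58)²) = √(24.6016 + 0.2916 + 4.6656 + 2.8561 + 18.3184 + 12.8164) = √63.5497 ≈ 7.9718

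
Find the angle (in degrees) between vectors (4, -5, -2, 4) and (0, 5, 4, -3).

With u = (4, -5, -2, 4), v = (0, 5, 4, -3):
u·v = 4·0 + (-5)·5 + (-2)·4 + 4·(-3) = 0 + (-25) + (-8) + (-12) = -45.
|u| = √(4² + (-5)² + (-2)² + 4²) = √61, |v| = √(0² + 5² + 4² + (-3)²) = √50, so |u||v| = √(61·50) = √3050.
cos θ = (u·v)/(|u||v|) = -45/√3050 ≈ -0.814822
θ = arccos(-0.814822) ≈ 144.57°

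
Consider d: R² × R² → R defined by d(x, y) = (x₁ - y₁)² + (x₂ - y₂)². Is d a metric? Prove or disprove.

No. The squared Euclidean distance fails the triangle inequality. Counterexample: x = (0, 0), y = (4, 1), z = (8, 2). d(x,z) = 8² + 2² = 68, but d(x,y) + d(y,z) = (4² + 1²) + (4² + 1²) = 17 + 17 = 34. Since 68 > 34, the triangle inequality is violated. (Note: √d, the ordinary Euclidean distance, IS a metric.)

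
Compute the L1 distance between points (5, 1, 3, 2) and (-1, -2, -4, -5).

Σ|x_i - y_i| = |5 - (-1)| + |1 - (-2)| + |3 - (-4)| + |2 - (-5)| = 6 + 3 + 7 + 7 = 23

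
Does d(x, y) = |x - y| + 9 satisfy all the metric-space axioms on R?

No. d fails identity of indiscernibles (specifically d(x,x) = 0): d(0, 0) = |0 - 0| + 9 = 0 + 9 = 9 ≠ 0.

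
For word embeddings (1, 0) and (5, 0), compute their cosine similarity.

With u = (1, 0), v = (5, 0):
u·v = 1·5 + 0·0 = 5 + 0 = 5.
|u| = √(1² + 0²) = √1, |v| = √(5² + 0²) = √25, so |u||v| = √(1·25) = √25 = 5.
cos θ = (u·v)/(|u||v|) = 5/5 = 1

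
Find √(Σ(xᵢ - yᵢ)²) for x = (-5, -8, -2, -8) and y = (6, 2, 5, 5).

√(Σ(x_i - y_i)²) = √((-5 - 6)² + (-8 - 2)² + (-2 - 5)² + (-8 - 5)²)
= √((-11)² + (-10)² + (-7)² + (-13)²) = √(121 + 100 + 49 + 169) = √439 ≈ 20.9523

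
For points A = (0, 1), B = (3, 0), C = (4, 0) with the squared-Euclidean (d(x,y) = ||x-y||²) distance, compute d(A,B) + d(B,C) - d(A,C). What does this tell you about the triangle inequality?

d(A,B) = 3² + 1² = 10, d(B,C) = 1² + 0² = 1, d(A,C) = 4² + 1² = 17.
d(A,B) + d(B,C) - d(A,C) = 10 + 1 - 17 = 11 - 17 = -6. This is < 0, so the triangle inequality FAILS for these points (squared-Euclidean is not a metric).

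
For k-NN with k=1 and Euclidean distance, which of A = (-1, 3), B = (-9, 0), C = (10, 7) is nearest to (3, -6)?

Distances: d(A) ≈ 9.8489, d(B) ≈ 13.4164, d(C) ≈ 14.7648. Nearest: A = (-1, 3) with distance 9.8489.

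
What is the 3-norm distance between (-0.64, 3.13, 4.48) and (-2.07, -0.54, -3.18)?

(Σ|x_i - y_i|^3)^(1/3) = (|-0.64 - (-2.07)|^3 + |3.13 - (-0.54)|^3 + |4.48 - (-3.18)|^3)^(1/3)
= (1.43^3 + 3.67^3 + 7.66^3)^(1/3) ≈ (2.9242 + 49.4309 + 449.4551)^(1/3) = (501.8102)^(1/3) ≈ 7.9466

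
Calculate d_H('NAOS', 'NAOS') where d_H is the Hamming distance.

Differing positions: none. Hamming distance = 0.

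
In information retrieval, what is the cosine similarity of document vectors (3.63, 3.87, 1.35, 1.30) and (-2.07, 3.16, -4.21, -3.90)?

With u = (3.63, 3.87, 1.35, 1.30), v = (-2.07, 3.16, -4.21, -3.90):
u·v = 3.63·(-2.07) + 3.87·3.16 + 1.35·(-4.21) + 1.3·(-3.9) = (-7.5141) + 12.2292 + (-5.6835) + (-5.07) = -6.0384.
|u| = √(3.63² + 3.87² + 1.35² + 1.3²) = √(13.1769 + 14.9769 + 1.8225 + 1.69) = √31.6663, |v| = √((-2.07)² + 3.16² + (-4.21)² + (-3.9)²) = √(4.2849 + 9.9856 + 17.7241 + 15.21) = √47.2046.
cos θ = (u·v)/(|u||v|) = -6.0384/(√31.6663·√47.2046) ≈ -0.1562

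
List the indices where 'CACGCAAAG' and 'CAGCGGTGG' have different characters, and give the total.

Differing positions: 3, 4, 5, 6, 7, 8. Hamming distance = 6.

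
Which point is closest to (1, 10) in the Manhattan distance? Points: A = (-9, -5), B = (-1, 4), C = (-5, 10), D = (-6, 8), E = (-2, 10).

Distances: d(A) = 25, d(B) = 8, d(C) = 6, d(D) = 9, d(E) = 3. Nearest: E = (-2, 10) with distance 3.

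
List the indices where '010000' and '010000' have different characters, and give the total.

Differing positions: none. Hamming distance = 0.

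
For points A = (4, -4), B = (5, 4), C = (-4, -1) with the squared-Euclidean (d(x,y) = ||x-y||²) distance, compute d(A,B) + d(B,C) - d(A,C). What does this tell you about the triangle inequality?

d(A,B) = 1² + 8² = 65, d(B,C) = 9² + 5² = 106, d(A,C) = 8² + 3² = 73.
d(A,B) + d(B,C) - d(A,C) = 65 + 106 - 73 = 171 - 73 = 98. This is ≥ 0, so the triangle inequality holds for these points.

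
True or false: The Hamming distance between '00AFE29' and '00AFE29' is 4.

Differing positions: none. Hamming distance = 0, so the claim that d_H = 4 is false.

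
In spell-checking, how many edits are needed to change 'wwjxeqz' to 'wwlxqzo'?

Let D[i][j] be the edit distance between the first i characters of 'wwjxeqz' and the first j characters of 'wwlxqzo', with D[i][0] = i, D[0][j] = j, and D[i][j] = D[i-1][j-1] if the characters match, else 1 + min(D[i-1][j], D[i][j-1], D[i-1][j-1]). Filling the table (rows: prefixes of 'wwjxeqz', columns: prefixes of 'wwlxqzo'):
     ε  w  w  l  x  q  z  o
  ε  0  1  2  3  4  5  6  7
  w  1  0  1  2  3  4  5  6
  w  2  1  0  1  2  3  4  5
  j  3  2  1  1  2  3  4  5
  x  4  3  2  2  1  2  3  4
  e  5  4  3  3  2  2  3  4
  q  6  5  4  4  3  2  3  4
  z  7  6  5  5  4  3  2  3
The bottom-right entry gives D[7][7] = 3, so no sequence of fewer than 3 edits works. Backtracking through the table gives one optimal edit sequence (3 edits):
  wwjxeqz → wwlxeqz (sub j→l @3)
  wwlxeqz → wwlxqz (del e @5)
  wwlxqz → wwlxqzo (ins o @7)
Edit distance = 3.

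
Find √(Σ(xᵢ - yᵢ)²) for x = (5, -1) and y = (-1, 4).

√(Σ(x_i - y_i)²) = √((5 - (-1))² + (-1 - 4)²)
= √(6² + (-5)²) = √(36 + 25) = √61 ≈ 7.8102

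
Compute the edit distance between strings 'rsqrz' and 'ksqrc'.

Let D[i][j] be the edit distance between the first i characters of 'rsqrz' and the first j characters of 'ksqrc', with D[i][0] = i, D[0][j] = j, and D[i][j] = D[i-1][j-1] if the characters match, else 1 + min(D[i-1][j], D[i][j-1], D[i-1][j-1]). Filling the table (rows: prefixes of 'rsqrz', columns: prefixes of 'ksqrc'):
     ε  k  s  q  r  c
  ε  0  1  2  3  4  5
  r  1  1  2  3  3  4
  s  2  2  1  2  3  4
  q  3  3  2  1  2  3
  r  4  4  3  2  1  2
  z  5  5  4  3  2  2
The bottom-right entry gives D[5][5] = 2, so no sequence of fewer than 2 edits works. Backtracking through the table gives one optimal edit sequence (2 edits):
  rsqrz → ksqrz (sub r→k @1)
  ksqrz → ksqrc (sub z→c @5)
Edit distance = 2.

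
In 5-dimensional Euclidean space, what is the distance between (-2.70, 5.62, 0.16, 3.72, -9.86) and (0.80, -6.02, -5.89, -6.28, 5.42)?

√(Σ(x_i - y_i)²) = √((-2.7 - 0.8)² + (5.62 - (-6.02))² + (0.16 - (-5.89))² + (3.72 - (-6.28))² + (-9.86 - 5.42)²)
= √((-3.5)² + 11.64² + 6.05² + 10² + (-15.28)²) = √(12.25 + 135.4896 + 36.6025 + 100 + 233.4784) = √517.8205 ≈ 22.7557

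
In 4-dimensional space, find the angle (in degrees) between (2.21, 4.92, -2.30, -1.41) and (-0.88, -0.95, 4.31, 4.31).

With u = (2.21, 4.92, -2.30, -1.41), v = (-0.88, -0.95, 4.31, 4.31):
u·v = 2.21·(-0.88) + 4.92·(-0.95) + (-2.3)·4.31 + (-1.41)·4.31 = (-1.9448) + (-4.674) + (-9.913) + (-6.0771) = -22.6089.
|u| = √(2.21² + 4.92² + (-2.3)² + (-1.41)²) = √(4.8841 + 24.2064 + 5.29 + 1.9881) = √36.3686, |v| = √((-0.88)² + (-0.95)² + 4.31² + 4.31²) = √(0.7744 + 0.9025 + 18.5761 + 18.5761) = √38.8291.
cos θ = (u·v)/(|u||v|) = -22.6089/(√36.3686·√38.8291) ≈ -0.601641
θ = arccos(-0.601641) ≈ 126.99°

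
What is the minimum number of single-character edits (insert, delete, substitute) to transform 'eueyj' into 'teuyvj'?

Let D[i][j] be the edit distance between the first i characters of 'eueyj' and the first j characters of 'teuyvj', with D[i][0] = i, D[0][j] = j, and D[i][j] = D[i-1][j-1] if the characters match, else 1 + min(D[i-1][j], D[i][j-1], D[i-1][j-1]). Filling the table (rows: prefixes of 'eueyj', columns: prefixes of 'teuyvj'):
     ε  t  e  u  y  v  j
  ε  0  1  2  3  4  5  6
  e  1  1  1  2  3  4  5
  u  2  2  2  1  2  3  4
  e  3  3  2  2  2  3  4
  y  4  4  3  3  2  3  4
  j  5  5  4  4  3  3  3
The bottom-right entry gives D[5][6] = 3, so no sequence of fewer than 3 edits works. Backtracking through the table gives one optimal edit sequence (3 edits):
  eueyj → teueyj (ins t @1)
  teueyj → teuyyj (sub e→y @4)
  teuyyj → teuyvj (sub y→v @5)
Edit distance = 3.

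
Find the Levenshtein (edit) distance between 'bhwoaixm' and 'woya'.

Let D[i][j] be the edit distance between the first i characters of 'bhwoaixm' and the first j characters of 'woya', with D[i][0] = i, D[0][j] = j, and D[i][j] = D[i-1][j-1] if the characters match, else 1 + min(D[i-1][j], D[i][j-1], D[i-1][j-1]). Filling the table (rows: prefixes of 'bhwoaixm', columns: prefixes of 'woya'):
     ε  w  o  y  a
  ε  0  1  2  3  4
  b  1  1  2  3  4
  h  2  2  2  3  4
  w  3  2  3  3  4
  o  4  3  2  3  4
  a  5  4  3  3  3
  i  6  5  4  4  4
  x  7  6  5  5  5
  m  8  7  6  6  6
The bottom-right entry gives D[8][4] = 6, so no sequence of fewer than 6 edits works. Backtracking through the table gives one optimal edit sequence (6 edits):
  bhwoaixm → hwoaixm (del b @1)
  hwoaixm → woaixm (del h @1)
  woaixm → woixm (del a @3)
  woixm → woxm (del i @3)
  woxm → woym (sub x→y @3)
  woym → woya (sub m→a @4)
Edit distance = 6.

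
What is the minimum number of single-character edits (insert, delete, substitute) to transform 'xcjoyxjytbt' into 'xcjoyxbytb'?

Let D[i][j] be the edit distance between the first i characters of 'xcjoyxjytbt' and the first j characters of 'xcjoyxbytb', with D[i][0] = i, D[0][j] = j, and D[i][j] = D[i-1][j-1] if the characters match, else 1 + min(D[i-1][j], D[i][j-1], D[i-1][j-1]). Filling the table (rows: prefixes of 'xcjoyxjytbt', columns: prefixes of 'xcjoyxbytb'):
     ε  x  c  j  o  y  x  b  y  t  b
  ε  0  1  2  3  4  5  6  7  8  9 10
  x  1  0  1  2  3  4  5  6  7  8  9
  c  2  1  0  1  2  3  4  5  6  7  8
  j  3  2  1  0  1  2  3  4  5  6  7
  o  4  3  2  1  0  1  2  3  4  5  6
  y  5  4  3  2  1  0  1  2  3  4  5
  x  6  5  4  3  2  1  0  1  2  3  4
  j  7  6  5  4  3  2  1  1  2  3  4
  y  8  7  6  5  4  3  2  2  1  2  3
  t  9  8  7  6  5  4  3  3  2  1  2
  b 10  9  8  7  6  5  4  3  3  2  1
  t 11 10  9  8  7  6  5  4  4  3  2
The bottom-right entry gives D[11][10] = 2, so no sequence of fewer than 2 edits works. Backtracking through the table gives one optimal edit sequence (2 edits):
  xcjoyxjytbt → xcjoyxbytbt (sub j→b @7)
  xcjoyxbytbt → xcjoyxbytb (del t @11)
Edit distance = 2.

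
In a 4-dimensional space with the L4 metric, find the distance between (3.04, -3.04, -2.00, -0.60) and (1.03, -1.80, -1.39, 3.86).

(Σ|x_i - y_i|^4)^(1/4) = (|3.04 - 1.03|^4 + |-3.04 - (-1.8)|^4 + |-2 - (-1.39)|^4 + |-0.6 - 3.86|^4)^(1/4)
= (2.01^4 + 1.24^4 + 0.61^4 + 4.46^4)^(1/4) ≈ (16.3224 + 2.3642 + 0.1385 + 395.6758)^(1/4) = (414.5009)^(1/4) ≈ 4.5121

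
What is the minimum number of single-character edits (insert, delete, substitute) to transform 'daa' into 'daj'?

Let D[i][j] be the edit distance between the first i characters of 'daa' and the first j characters of 'daj', with D[i][0] = i, D[0][j] = j, and D[i][j] = D[i-1][j-1] if the characters match, else 1 + min(D[i-1][j], D[i][j-1], D[i-1][j-1]). Filling the table (rows: prefixes of 'daa', columns: prefixes of 'daj'):
     ε  d  a  j
  ε  0  1  2  3
  d  1  0  1  2
  a  2  1  0  1
  a  3  2  1  1
The bottom-right entry gives D[3][3] = 1, so no sequence of fewer than 1 edit works. Backtracking through the table gives one optimal edit sequence (1 edit):
  daa → daj (sub a→j @3)
Edit distance = 1.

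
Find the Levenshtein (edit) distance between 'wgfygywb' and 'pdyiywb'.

Let D[i][j] be the edit distance between the first i characters of 'wgfygywb' and the first j characters of 'pdyiywb', with D[i][0] = i, D[0][j] = j, and D[i][j] = D[i-1][j-1] if the characters match, else 1 + min(D[i-1][j], D[i][j-1], D[i-1][j-1]). Filling the table (rows: prefixes of 'wgfygywb', columns: prefixes of 'pdyiywb'):
     ε  p  d  y  i  y  w  b
  ε  0  1  2  3  4  5  6  7
  w  1  1  2  3  4  5  5  6
  g  2  2  2  3  4  5  6  6
  f  3  3  3  3  4  5  6  7
  y  4  4  4  3  4  4  5  6
  g  5  5  5  4  4  5  5  6
  y  6  6  6  5  5  4  5  6
  w  7  7  7  6  6  5  4  5
  b  8  8  8  7  7  6  5  4
The bottom-right entry gives D[8][7] = 4, so no sequence of fewer than 4 edits works. Backtracking through the table gives one optimal edit sequence (4 edits):
  wgfygywb → gfygywb (del w @1)
  gfygywb → pfygywb (sub g→p @1)
  pfygywb → pdygywb (sub f→d @2)
  pdygywb → pdyiywb (sub g→i @4)
Edit distance = 4.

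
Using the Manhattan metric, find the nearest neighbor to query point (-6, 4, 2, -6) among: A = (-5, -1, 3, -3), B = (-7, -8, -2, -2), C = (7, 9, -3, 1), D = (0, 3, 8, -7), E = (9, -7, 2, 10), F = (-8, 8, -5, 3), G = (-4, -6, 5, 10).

Distances: d(A) = 10, d(B) = 21, d(C) = 30, d(D) = 14, d(E) = 42, d(F) = 22, d(G) = 31. Nearest: A = (-5, -1, 3, -3) with distance 10.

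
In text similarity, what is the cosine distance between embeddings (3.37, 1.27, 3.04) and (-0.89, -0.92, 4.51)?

With u = (3.37, 1.27, 3.04), v = (-0.89, -0.92, 4.51):
u·v = 3.37·(-0.89) + 1.27·(-0.92) + 3.04·4.51 = (-2.9993) + (-1.1684) + 13.7104 = 9.5427.
|u| = √(3.37² + 1.27² + 3.04²) = √(11.3569 + 1.6129 + 9.2416) = √22.2114, |v| = √((-0.89)² + (-0.92)² + 4.51²) = √(0.7921 + 0.8464 + 20.3401) = √21.9786.
cos θ = (u·v)/(|u||v|) = 9.5427/(√22.2114·√21.9786) ≈ 0.4319
Cosine distance = 1 - cos θ ≈ 1 - 0.4319 = 0.5681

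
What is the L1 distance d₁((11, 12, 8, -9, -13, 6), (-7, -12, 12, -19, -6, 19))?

Σ|x_i - y_i| = |11 - (-7)| + |12 - (-12)| + |8 - 12| + |-9 - (-19)| + |-13 - (-6)| + |6 - 19| = 18 + 24 + 4 + 10 + 7 + 13 = 76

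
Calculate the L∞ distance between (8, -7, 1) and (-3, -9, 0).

max(|x_i - y_i|) = max(|8 - (-3)|, |-7 - (-9)|, |1 - 0|) = max(11, 2, 1) = 11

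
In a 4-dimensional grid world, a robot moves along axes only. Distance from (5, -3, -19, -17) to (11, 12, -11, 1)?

Σ|x_i - y_i| = |5 - 11| + |-3 - 12| + |-19 - (-11)| + |-17 - 1| = 6 + 15 + 8 + 18 = 47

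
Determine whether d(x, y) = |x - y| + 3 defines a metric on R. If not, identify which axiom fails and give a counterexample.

No. d fails identity of indiscernibles (specifically d(x,x) = 0): d(0, 0) = |0 - 0| + 3 = 0 + 3 = 3 ≠ 0.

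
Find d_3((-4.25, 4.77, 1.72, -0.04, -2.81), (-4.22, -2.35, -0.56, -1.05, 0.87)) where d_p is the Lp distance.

(Σ|x_i - y_i|^3)^(1/3) = (|-4.25 - (-4.22)|^3 + |4.77 - (-2.35)|^3 + |1.72 - (-0.56)|^3 + |-0.04 - (-1.05)|^3 + |-2.81 - 0.87|^3)^(1/3)
= (0.03^3 + 7.12^3 + 2.28^3 + 1.01^3 + 3.68^3)^(1/3) ≈ (0 + 360.9441 + 11.8524 + 1.0303 + 49.836)^(1/3) = (423.6628)^(1/3) ≈ 7.5106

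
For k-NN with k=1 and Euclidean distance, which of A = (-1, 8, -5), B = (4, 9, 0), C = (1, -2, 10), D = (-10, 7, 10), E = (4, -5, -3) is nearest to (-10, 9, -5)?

Distances: d(A) ≈ 9.0554, d(B) ≈ 14.8661, d(C) ≈ 21.6102, d(D) ≈ 15.1327, d(E) ≈ 19.8997. Nearest: A = (-1, 8, -5) with distance 9.0554.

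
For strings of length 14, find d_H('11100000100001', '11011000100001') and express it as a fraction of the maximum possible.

Differing positions: 3, 4, 5. Hamming distance = 3. The maximum possible Hamming distance for length-14 strings is 14, so d_H/14 = 3/14 ≈ 0.2143.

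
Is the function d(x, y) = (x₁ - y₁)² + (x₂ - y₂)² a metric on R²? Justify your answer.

No. The squared Euclidean distance fails the triangle inequality. Counterexample: x = (0, 0), y = (2, 2), z = (4, 4). d(x,z) = 4² + 4² = 32, but d(x,y) + d(y,z) = (2² + 2²) + (2² + 2²) = 8 + 8 = 16. Since 32 > 16, the triangle inequality is violated. (Note: √d, the ordinary Euclidean distance, IS a metric.)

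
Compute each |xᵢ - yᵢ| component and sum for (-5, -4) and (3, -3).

Σ|x_i - y_i| = |-5 - 3| + |-4 - (-3)| = 8 + 1 = 9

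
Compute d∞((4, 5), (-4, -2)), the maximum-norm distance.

max(|x_i - y_i|) = max(|4 - (-4)|, |5 - (-2)|) = max(8, 7) = 8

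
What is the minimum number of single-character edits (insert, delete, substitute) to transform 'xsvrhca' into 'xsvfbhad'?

Let D[i][j] be the edit distance between the first i characters of 'xsvrhca' and the first j characters of 'xsvfbhad', with D[i][0] = i, D[0][j] = j, and D[i][j] = D[i-1][j-1] if the characters match, else 1 + min(D[i-1][j], D[i][j-1], D[i-1][j-1]). Filling the table (rows: prefixes of 'xsvrhca', columns: prefixes of 'xsvfbhad'):
     ε  x  s  v  f  b  h  a  d
  ε  0  1  2  3  4  5  6  7  8
  x  1  0  1  2  3  4  5  6  7
  s  2  1  0  1  2  3  4  5  6
  v  3  2  1  0  1  2  3  4  5
  r  4  3  2  1  1  2  3  4  5
  h  5  4  3  2  2  2  2  3  4
  c  6  5  4  3  3  3  3  3  4
  a  7  6  5  4  4  4  4  3  4
The bottom-right entry gives D[7][8] = 4, so no sequence of fewer than 4 edits works. Backtracking through the table gives one optimal edit sequence (4 edits):
  xsvrhca → xsvfrhca (ins f @4)
  xsvfrhca → xsvfbhca (sub r→b @5)
  xsvfbhca → xsvfbhaa (sub c→a @7)
  xsvfbhaa → xsvfbhad (sub a→d @8)
Edit distance = 4.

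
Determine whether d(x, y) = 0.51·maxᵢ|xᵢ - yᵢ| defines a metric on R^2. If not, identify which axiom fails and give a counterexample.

Yes. The L∞ (Chebyshev) norm induces a metric on R^2, and multiplying a metric by a positive constant 0.51 > 0 preserves all four axioms: non-negativity (0.51·||x-y|| ≥ 0), identity (0.51·||x-y|| = 0 ⟺ ||x-y|| = 0 ⟺ x = y), symmetry (||x-y|| = ||y-x||), and the triangle inequality (0.51·||x-z|| ≤ 0.51·||x-y|| + 0.51·||y-z||). So d is a metric.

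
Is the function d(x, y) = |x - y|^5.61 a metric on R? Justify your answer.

No. d(x,y) = |x-y|^5.61 fails the triangle inequality since p = 5.61 > 1. Counterexample: x = 1, y = 9, z = 17. d(x,z) = |1 - 17|^5.61 = 16^5.61 ≈ 5690010.957, but d(x,y) + d(y,z) = 8^5.61 + 8^5.61 ≈ 116502.3879 + 116502.3879 = 233004.7758. Since 5690010.957 > 233004.7758, the triangle inequality is violated.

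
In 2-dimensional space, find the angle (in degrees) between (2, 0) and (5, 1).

With u = (2, 0), v = (5, 1):
u·v = 2·5 + 0·1 = 10 + 0 = 10.
|u| = √(2² + 0²) = √4, |v| = √(5² + 1²) = √26, so |u||v| = √(4·26) = √104.
cos θ = (u·v)/(|u||v|) = 10/√104 ≈ 0.980581
θ = arccos(0.980581) ≈ 11.31°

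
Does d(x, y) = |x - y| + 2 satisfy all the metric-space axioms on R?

No. d fails identity of indiscernibles (specifically d(x,x) = 0): d(6, 6) = |6 - 6| + 2 = 0 + 2 = 2 ≠ 0.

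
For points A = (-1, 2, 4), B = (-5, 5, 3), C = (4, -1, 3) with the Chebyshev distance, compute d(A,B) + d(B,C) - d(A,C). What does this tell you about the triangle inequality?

d(A,B) = max(4, 3, 1) = 4, d(B,C) = max(9, 6, 0) = 9, d(A,C) = max(5, 3, 1) = 5.
d(A,B) + d(B,C) - d(A,C) = 4 + 9 - 5 = 13 - 5 = 8. This is ≥ 0, so the triangle inequality holds for these points.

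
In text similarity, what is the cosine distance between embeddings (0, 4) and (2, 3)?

With u = (0, 4), v = (2, 3):
u·v = 0·2 + 4·3 = 0 + 12 = 12.
|u| = √(0² + 4²) = √16, |v| = √(2² + 3²) = √13, so |u||v| = √(16·13) = √208.
cos θ = (u·v)/(|u||v|) = 12/√208 ≈ 0.8321
Cosine distance = 1 - cos θ ≈ 1 - 0.8321 = 0.1679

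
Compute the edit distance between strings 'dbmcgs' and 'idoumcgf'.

Let D[i][j] be the edit distance between the first i characters of 'dbmcgs' and the first j characters of 'idoumcgf', with D[i][0] = i, D[0][j] = j, and D[i][j] = D[i-1][j-1] if the characters match, else 1 + min(D[i-1][j], D[i][j-1], D[i-1][j-1]). Filling the table (rows: prefixes of 'dbmcgs', columns: prefixes of 'idoumcgf'):
     ε  i  d  o  u  m  c  g  f
  ε  0  1  2  3  4  5  6  7  8
  d  1  1  1  2  3  4  5  6  7
  b  2  2  2  2  3  4  5  6  7
  m  3  3  3  3  3  3  4  5  6
  c  4  4  4  4  4  4  3  4  5
  g  5  5  5  5  5  5  4  3  4
  s  6  6  6  6  6  6  5  4  4
The bottom-right entry gives D[6][8] = 4, so no sequence of fewer than 4 edits works. Backtracking through the table gives one optimal edit sequence (4 edits):
  dbmcgs → idbmcgs (ins i @1)
  idbmcgs → idobmcgs (ins o @3)
  idobmcgs → idoumcgs (sub b→u @4)
  idoumcgs → idoumcgf (sub s→f @8)
Edit distance = 4.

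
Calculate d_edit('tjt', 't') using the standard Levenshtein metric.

Let D[i][j] be the edit distance between the first i characters of 'tjt' and the first j characters of 't', with D[i][0] = i, D[0][j] = j, and D[i][j] = D[i-1][j-1] if the characters match, else 1 + min(D[i-1][j], D[i][j-1], D[i-1][j-1]). Filling the table (rows: prefixes of 'tjt', columns: prefixes of 't'):
     ε  t
  ε  0  1
  t  1  0
  j  2  1
  t  3  2
The bottom-right entry gives D[3][1] = 2, so no sequence of fewer than 2 edits works. Backtracking through the table gives one optimal edit sequence (2 edits):
  tjt → jt (del t @1)
  jt → t (del j @1)
Edit distance = 2.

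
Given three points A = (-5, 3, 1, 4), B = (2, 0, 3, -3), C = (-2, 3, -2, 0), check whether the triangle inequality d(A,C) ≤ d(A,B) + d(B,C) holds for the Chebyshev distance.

d(A,B) = max(7, 3, 2, 7) = 7, d(B,C) = max(4, 3, 5, 3) = 5, d(A,C) = max(3, 0, 3, 4) = 4.
d(A,C) = 4 ≤ 7 + 5 = 12. Triangle inequality is satisfied.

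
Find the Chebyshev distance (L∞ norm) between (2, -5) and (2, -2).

max(|x_i - y_i|) = max(|2 - 2|, |-5 - (-2)|) = max(0, 3) = 3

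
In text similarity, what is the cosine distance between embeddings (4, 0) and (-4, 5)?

With u = (4, 0), v = (-4, 5):
u·v = 4·(-4) + 0·5 = (-16) + 0 = -16.
|u| = √(4² + 0²) = √16, |v| = √((-4)² + 5²) = √41, so |u||v| = √(16·41) = √656.
cos θ = (u·v)/(|u||v|) = -16/√656 ≈ -0.6247
Cosine distance = 1 - cos θ ≈ 1 - (-0.6247) = 1.6247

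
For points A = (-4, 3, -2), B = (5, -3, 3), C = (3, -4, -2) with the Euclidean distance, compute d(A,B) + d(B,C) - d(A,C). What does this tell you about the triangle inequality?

d(A,B) = √(9² + 6² + 5²) = √142 ≈ 11.9164, d(B,C) = √(2² + 1² + 5²) = √30 ≈ 5.4772, d(A,C) = √(7² + 7² + 0²) = √98 ≈ 9.8995.
d(A,B) + d(B,C) - d(A,C) = 11.9164 + 5.4772 - 9.8995 = 17.3936 - 9.8995 = 7.4941 (to 4 decimal places). This is ≥ 0, so the triangle inequality holds for these points.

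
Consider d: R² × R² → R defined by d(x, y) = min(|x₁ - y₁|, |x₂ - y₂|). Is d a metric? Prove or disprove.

No. d fails identity of indiscernibles: take x = (2, 0) and y = (2, 8). Then d(x,y) = min(|2 - 2|, |0 - 8|) = min(0, 8) = 0, yet x ≠ y.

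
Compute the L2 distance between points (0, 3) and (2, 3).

(Σ|x_i - y_i|^2)^(1/2) = (|0 - 2|^2 + |3 - 3|^2)^(1/2)
= (2^2 + 0^2)^(1/2) = (4 + 0)^(1/2) = (4)^(1/2) = 2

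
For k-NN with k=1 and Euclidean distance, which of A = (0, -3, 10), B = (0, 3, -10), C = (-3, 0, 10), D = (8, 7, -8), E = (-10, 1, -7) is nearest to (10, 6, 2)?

Distances: d(A) ≈ 15.6525, d(B) ≈ 15.906, d(C) ≈ 16.4012, d(D) ≈ 10.247, d(E) ≈ 22.4944. Nearest: D = (8, 7, -8) with distance 10.247.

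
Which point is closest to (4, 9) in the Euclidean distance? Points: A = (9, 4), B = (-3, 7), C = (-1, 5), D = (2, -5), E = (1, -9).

Distances: d(A) ≈ 7.0711, d(B) ≈ 7.2801, d(C) ≈ 6.4031, d(D) ≈ 14.1421, d(E) ≈ 18.2483. Nearest: C = (-1, 5) with distance 6.4031.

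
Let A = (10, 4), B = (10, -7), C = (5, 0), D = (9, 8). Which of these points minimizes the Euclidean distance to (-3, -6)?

Distances: d(A) ≈ 16.4012, d(B) ≈ 13.0384, d(C) = 10, d(D) ≈ 18.4391. Nearest: C = (5, 0) with distance 10.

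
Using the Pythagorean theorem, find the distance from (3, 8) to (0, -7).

√(Σ(x_i - y_i)²) = √((3 - 0)² + (8 - (-7))²)
= √(3² + 15²) = √(9 + 225) = √234 ≈ 15.2971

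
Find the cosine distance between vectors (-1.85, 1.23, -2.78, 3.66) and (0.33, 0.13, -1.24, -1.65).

With u = (-1.85, 1.23, -2.78, 3.66), v = (0.33, 0.13, -1.24, -1.65):
u·v = (-1.85)·0.33 + 1.23·0.13 + (-2.78)·(-1.24) + 3.66·(-1.65) = (-0.6105) + 0.1599 + 3.4472 + (-6.039) = -3.0424.
|u| = √((-1.85)² + 1.23² + (-2.78)² + 3.66²) = √(3.4225 + 1.5129 + 7.7284 + 13.3956) = √26.0594, |v| = √(0.33² + 0.13² + (-1.24)² + (-1.65)²) = √(0.1089 + 0.0169 + 1.5376 + 2.7225) = √4.3859.
cos θ = (u·v)/(|u||v|) = -3.0424/(√26.0594·√4.3859) ≈ -0.2846
Cosine distance = 1 - cos θ ≈ 1 - (-0.2846) = 1.2846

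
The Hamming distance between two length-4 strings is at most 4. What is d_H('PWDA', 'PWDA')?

Differing positions: none. Hamming distance = 0. The maximum possible Hamming distance for length-4 strings is 4, so d_H/4 = 0/4 = 0.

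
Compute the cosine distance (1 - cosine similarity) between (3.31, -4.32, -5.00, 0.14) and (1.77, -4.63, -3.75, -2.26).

With u = (3.31, -4.32, -5.00, 0.14), v = (1.77, -4.63, -3.75, -2.26):
u·v = 3.31·1.77 + (-4.32)·(-4.63) + (-5)·(-3.75) + 0.14·(-2.26) = 5.8587 + 20.0016 + 18.75 + (-0.3164) = 44.2939.
|u| = √(3.31² + (-4.32)² + (-5)² + 0.14²) = √(10.9561 + 18.6624 + 25 + 0.0196) = √54.6381, |v| = √(1.77² + (-4.63)² + (-3.75)² + (-2.26)²) = √(3.1329 + 21.4369 + 14.0625 + 5.1076) = √43.7399.
cos θ = (u·v)/(|u||v|) = 44.2939/(√54.6381·√43.7399) ≈ 0.9061
Cosine distance = 1 - cos θ ≈ 1 - 0.9061 = 0.0939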